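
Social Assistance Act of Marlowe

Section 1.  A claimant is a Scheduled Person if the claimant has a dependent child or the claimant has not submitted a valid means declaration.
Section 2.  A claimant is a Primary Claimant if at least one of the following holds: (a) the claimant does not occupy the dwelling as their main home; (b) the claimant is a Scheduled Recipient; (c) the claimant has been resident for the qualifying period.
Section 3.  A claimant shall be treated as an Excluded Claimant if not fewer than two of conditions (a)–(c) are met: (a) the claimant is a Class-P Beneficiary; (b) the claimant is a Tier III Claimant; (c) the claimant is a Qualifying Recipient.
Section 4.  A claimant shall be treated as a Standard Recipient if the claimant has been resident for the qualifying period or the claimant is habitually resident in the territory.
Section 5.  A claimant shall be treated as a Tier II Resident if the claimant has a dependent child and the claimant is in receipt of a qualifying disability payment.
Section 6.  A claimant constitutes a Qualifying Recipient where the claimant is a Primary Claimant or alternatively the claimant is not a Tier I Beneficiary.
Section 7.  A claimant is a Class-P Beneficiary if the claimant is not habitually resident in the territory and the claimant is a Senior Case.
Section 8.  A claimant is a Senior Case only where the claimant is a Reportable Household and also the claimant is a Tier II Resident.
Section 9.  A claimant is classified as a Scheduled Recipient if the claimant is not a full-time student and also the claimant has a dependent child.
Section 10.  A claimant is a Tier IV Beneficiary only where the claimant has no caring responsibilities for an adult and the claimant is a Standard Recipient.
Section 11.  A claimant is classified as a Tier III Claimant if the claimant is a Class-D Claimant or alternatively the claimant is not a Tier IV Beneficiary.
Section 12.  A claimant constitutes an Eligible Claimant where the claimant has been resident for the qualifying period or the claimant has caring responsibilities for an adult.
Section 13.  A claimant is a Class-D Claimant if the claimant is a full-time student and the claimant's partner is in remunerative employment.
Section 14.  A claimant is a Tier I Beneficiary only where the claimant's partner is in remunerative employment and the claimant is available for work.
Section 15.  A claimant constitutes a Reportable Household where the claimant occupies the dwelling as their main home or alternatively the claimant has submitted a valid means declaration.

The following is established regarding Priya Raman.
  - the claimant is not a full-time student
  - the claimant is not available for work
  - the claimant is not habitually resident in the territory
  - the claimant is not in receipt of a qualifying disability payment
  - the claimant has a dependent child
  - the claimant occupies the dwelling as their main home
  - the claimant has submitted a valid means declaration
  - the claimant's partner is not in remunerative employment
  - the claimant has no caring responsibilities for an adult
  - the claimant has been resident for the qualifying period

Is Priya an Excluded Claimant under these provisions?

No

section 15 — Reportable Household: [the claimant occupies the dwelling as their main home? yes] OR [the claimant has submitted a valid means declaration? yes] → satisfied.
section 5 — Tier II Resident: [the claimant has a dependent child? yes] AND [the claimant is in receipt of a qualifying disability payment? no] → not satisfied.
section 8 — Senior Case: [Reportable Household (section 15)? yes] AND [Tier II Resident (section 5)? no] → not satisfied.
section 7 — Class-P Beneficiary: [the claimant is not habitually resident in the territory? yes] AND [Senior Case (section 8)? no] → not satisfied.
section 13 — Class-D Claimant: [the claimant is a full-time student? no] AND [the claimant's partner is in remunerative employment? no] → not satisfied.
section 4 — Standard Recipient: [the claimant has been resident for the qualifying period? yes] OR [the claimant is habitually resident in the territory? no] → satisfied.
section 10 — Tier IV Beneficiary: [the claimant has no caring responsibilities for an adult? yes] AND [Standard Recipient (section 4)? yes] → satisfied.
section 11 — Tier III Claimant: [Class-D Claimant (section 13)? no] OR [not a Tier IV Beneficiary (section 10)? no] → not satisfied.
section 9 — Scheduled Recipient: [the claimant is not a full-time student? yes] AND [the claimant has a dependent child? yes] → satisfied.
section 2 — Primary Claimant: [the claimant does not occupy the dwelling as their main home? no] OR [Scheduled Recipient (section 9)? yes] OR [the claimant has been resident for the qualifying period? yes] → satisfied.
section 14 — Tier I Beneficiary: [the claimant's partner is in remunerative employment? no] AND [the claimant is available for work? no] → not satisfied.
section 6 — Qualifying Recipient: [Primary Claimant (section 2)? yes] OR [not a Tier I Beneficiary (section 14)? yes] → satisfied.
section 3 — Excluded Claimant: Class-P Beneficiary (section 7)? no; Tier III Claimant (section 11)? no; Qualifying Recipient (section 6)? yes — 1 of 3 hold (need ≥2) → not satisfied.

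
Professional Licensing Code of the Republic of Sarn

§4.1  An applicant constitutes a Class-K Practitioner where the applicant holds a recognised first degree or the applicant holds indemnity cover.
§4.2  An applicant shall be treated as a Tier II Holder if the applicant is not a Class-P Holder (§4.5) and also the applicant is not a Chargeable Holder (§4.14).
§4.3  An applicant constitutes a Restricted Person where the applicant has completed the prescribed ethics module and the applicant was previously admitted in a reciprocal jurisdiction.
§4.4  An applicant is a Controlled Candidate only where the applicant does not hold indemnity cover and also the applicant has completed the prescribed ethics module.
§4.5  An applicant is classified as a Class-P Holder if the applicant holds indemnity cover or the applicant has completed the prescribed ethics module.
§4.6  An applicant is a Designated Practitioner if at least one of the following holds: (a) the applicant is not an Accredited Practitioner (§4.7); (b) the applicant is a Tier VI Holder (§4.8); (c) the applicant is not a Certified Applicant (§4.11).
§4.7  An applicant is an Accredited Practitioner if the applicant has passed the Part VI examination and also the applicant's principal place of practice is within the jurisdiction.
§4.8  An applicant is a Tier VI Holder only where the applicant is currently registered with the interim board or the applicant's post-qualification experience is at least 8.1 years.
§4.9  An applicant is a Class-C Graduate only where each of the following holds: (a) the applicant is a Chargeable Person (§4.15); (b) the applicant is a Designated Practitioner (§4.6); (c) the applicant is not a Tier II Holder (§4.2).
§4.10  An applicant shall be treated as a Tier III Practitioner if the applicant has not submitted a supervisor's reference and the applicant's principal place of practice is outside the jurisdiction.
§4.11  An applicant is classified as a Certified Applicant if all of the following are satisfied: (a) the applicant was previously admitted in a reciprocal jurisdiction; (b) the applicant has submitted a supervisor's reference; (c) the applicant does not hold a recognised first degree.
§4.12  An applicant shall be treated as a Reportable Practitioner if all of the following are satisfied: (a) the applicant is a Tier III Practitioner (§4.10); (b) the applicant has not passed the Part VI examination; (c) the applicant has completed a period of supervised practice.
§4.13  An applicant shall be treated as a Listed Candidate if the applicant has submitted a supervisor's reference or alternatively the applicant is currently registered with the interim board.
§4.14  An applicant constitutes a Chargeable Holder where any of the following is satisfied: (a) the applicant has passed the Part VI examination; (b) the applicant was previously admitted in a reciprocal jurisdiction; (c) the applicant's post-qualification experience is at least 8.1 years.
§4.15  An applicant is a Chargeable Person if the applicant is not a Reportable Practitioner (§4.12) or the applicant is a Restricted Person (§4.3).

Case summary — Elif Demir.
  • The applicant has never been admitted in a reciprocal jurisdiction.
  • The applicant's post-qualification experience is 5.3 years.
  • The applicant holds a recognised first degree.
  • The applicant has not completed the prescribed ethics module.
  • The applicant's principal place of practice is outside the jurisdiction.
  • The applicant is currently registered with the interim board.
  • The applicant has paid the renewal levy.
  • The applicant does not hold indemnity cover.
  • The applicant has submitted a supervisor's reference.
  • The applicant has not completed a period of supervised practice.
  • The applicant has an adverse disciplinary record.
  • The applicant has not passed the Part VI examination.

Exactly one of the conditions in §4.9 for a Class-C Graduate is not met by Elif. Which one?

Tier II Holder

§4.10 — Tier III Practitioner: [the applicant has not submitted a supervisor's reference? no] AND [the applicant's principal place of practice is outside the jurisdiction? yes] → not satisfied.
§4.12 — Reportable Practitioner: [Tier III Practitioner (§4.10)? no] AND [the applicant has not passed the Part VI examination? yes] AND [the applicant has completed a period of supervised practice? no] → not satisfied.
§4.3 — Restricted Person: [the applicant has completed the prescribed ethics module? no] AND [the applicant was previously admitted in a reciprocal jurisdiction? no] → not satisfied.
§4.15 — Chargeable Person: [not a Reportable Practitioner (§4.12)? yes] OR [Restricted Person (§4.3)? no] → satisfied.
§4.7 — Accredited Practitioner: [the applicant has passed the Part VI examination? no] AND [the applicant's principal place of practice is within the jurisdiction? no] → not satisfied.
§4.8 — Tier VI Holder: [the applicant is currently registered with the interim board? yes] OR [applicant's post-qualification experience: 5.3 years ≥ 8.1 years? no] → satisfied.
§4.11 — Certified Applicant: [the applicant was previously admitted in a reciprocal jurisdiction? no] AND [the applicant has submitted a supervisor's reference? yes] AND [the applicant does not hold a recognised first degree? no] → not satisfied.
§4.6 — Designated Practitioner: [not an Accredited Practitioner (§4.7)? yes] OR [Tier VI Holder (§4.8)? yes] OR [not a Certified Applicant (§4.11)? yes] → satisfied.
§4.5 — Class-P Holder: [the applicant holds indemnity cover? no] OR [the applicant has completed the prescribed ethics module? no] → not satisfied.
§4.14 — Chargeable Holder: [the applicant has passed the Part VI examination? no] OR [the applicant was previously admitted in a reciprocal jurisdiction? no] OR [applicant's post-qualification experience: 5.3 years ≥ 8.1 years? no] → not satisfied.
§4.2 — Tier II Holder: [not a Class-P Holder (§4.5)? yes] AND [not a Chargeable Holder (§4.14)? yes] → satisfied.
§4.9 — Class-C Graduate: [Chargeable Person (§4.15)? yes] AND [Designated Practitioner (§4.6)? yes] AND [not a Tier II Holder (§4.2)? no] → not satisfied.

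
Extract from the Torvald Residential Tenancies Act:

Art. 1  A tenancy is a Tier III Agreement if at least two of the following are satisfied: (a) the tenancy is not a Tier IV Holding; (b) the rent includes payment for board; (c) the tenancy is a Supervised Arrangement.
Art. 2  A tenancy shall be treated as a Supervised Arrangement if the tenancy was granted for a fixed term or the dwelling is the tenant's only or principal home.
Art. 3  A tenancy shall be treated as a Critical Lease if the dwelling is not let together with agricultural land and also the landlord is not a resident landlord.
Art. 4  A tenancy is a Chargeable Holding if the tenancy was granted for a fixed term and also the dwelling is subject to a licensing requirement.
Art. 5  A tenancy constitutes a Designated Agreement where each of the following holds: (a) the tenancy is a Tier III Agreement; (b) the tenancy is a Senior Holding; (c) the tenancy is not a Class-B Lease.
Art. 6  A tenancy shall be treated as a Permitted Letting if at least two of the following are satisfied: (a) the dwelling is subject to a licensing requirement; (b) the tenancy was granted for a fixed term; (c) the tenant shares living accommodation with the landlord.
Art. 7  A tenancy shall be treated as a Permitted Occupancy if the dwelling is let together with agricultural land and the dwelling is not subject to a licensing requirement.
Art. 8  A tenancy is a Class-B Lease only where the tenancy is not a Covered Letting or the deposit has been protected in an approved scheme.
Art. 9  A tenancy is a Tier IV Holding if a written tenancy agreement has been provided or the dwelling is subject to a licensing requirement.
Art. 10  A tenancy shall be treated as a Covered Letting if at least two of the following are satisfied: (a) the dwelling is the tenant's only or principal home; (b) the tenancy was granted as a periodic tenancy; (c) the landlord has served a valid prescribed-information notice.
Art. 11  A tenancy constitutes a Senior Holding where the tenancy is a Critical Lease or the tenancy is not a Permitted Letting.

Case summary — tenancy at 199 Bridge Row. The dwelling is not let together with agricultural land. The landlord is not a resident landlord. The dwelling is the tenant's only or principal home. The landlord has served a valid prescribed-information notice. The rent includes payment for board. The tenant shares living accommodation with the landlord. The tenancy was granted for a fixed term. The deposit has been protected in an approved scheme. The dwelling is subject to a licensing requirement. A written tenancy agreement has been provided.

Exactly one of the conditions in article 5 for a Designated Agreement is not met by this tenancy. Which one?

article 9 — Tier IV Holding: [a written tenancy agreement has been provided? yes] OR [the dwelling is subject to a licensing requirement? yes] → satisfied.
article 2 — Supervised Arrangement: [the tenancy was granted for a fixed term? yes] OR [the dwelling is the tenant's only or principal home? yes] → satisfied.
article 1 — Tier III Agreement: not a Tier IV Holding (article 9)? no; the rent includes payment for board? yes; Supervised Arrangement (article 2)? yes — 2 of 3 hold (need ≥2) → satisfied.
article 3 — Critical Lease: [the dwelling is not let together with agricultural land? yes] AND [the landlord is not a resident landlord? yes] → satisfied.
article 6 — Permitted Letting: the dwelling is subject to a licensing requirement? yes; the tenancy was granted for a fixed term? yes; the tenant shares living accommodation with the landlord? yes — 3 of 3 hold (need ≥2) → satisfied.
article 11 — Senior Holding: [Critical Lease (article 3)? yes] OR [not a Permitted Letting (article 6)? no] → satisfied.
article 10 — Covered Letting: the dwelling is the tenant's only or principal home? yes; the tenancy was granted as a periodic tenancy? no; the landlord has served a valid prescribed-information notice? yes — 2 of 3 hold (need ≥2) → satisfied.
article 8 — Class-B Lease: [not a Covered Letting (article 10)? no] OR [the deposit has been protected in an approved scheme? yes] → satisfied.
article 5 — Designated Agreement: [Tier III Agreement (article 1)? yes] AND [Senior Holding (article 11)? yes] AND [not a Class-B Lease (article 8)? no] → not satisfied.

Class-B Lease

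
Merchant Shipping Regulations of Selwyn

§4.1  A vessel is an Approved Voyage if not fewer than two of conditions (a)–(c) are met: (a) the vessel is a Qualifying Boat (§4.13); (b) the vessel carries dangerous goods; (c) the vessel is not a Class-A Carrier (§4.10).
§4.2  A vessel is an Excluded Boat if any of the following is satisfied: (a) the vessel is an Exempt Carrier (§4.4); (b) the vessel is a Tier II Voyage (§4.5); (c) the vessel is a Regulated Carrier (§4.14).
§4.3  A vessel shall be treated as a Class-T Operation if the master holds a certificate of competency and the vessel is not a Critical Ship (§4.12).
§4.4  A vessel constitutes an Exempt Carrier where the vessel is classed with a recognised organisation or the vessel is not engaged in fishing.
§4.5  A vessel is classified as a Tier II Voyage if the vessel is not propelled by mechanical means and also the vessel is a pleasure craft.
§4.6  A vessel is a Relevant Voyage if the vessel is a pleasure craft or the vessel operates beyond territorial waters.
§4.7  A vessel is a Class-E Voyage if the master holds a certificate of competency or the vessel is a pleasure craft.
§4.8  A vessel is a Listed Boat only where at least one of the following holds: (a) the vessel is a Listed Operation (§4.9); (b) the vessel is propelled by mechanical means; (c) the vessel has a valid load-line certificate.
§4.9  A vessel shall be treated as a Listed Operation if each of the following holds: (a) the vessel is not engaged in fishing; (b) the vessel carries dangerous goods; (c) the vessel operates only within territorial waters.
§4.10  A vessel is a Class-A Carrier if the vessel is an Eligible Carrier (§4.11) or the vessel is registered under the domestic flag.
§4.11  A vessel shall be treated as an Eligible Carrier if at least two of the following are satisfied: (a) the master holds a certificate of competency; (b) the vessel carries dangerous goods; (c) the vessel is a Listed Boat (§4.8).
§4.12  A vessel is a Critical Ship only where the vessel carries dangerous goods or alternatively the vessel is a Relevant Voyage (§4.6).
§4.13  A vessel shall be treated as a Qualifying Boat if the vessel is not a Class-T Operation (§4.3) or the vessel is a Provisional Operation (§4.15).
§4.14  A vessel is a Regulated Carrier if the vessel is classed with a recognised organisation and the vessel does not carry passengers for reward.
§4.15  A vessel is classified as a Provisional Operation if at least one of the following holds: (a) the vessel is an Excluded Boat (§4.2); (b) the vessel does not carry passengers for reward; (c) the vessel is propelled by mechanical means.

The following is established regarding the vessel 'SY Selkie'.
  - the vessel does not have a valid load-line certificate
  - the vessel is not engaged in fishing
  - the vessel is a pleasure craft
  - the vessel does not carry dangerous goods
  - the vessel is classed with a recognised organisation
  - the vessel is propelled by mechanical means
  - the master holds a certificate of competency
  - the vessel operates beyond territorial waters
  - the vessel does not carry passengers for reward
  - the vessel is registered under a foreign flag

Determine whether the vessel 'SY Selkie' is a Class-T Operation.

§4.6 — Relevant Voyage: [the vessel is a pleasure craft? yes] OR [the vessel operates beyond territorial waters? yes] → satisfied.
§4.12 — Critical Ship: [the vessel carries dangerous goods? no] OR [Relevant Voyage (§4.6)? yes] → satisfied.
§4.3 — Class-T Operation: [the master holds a certificate of competency? yes] AND [not a Critical Ship (§4.12)? no] → not satisfied.

No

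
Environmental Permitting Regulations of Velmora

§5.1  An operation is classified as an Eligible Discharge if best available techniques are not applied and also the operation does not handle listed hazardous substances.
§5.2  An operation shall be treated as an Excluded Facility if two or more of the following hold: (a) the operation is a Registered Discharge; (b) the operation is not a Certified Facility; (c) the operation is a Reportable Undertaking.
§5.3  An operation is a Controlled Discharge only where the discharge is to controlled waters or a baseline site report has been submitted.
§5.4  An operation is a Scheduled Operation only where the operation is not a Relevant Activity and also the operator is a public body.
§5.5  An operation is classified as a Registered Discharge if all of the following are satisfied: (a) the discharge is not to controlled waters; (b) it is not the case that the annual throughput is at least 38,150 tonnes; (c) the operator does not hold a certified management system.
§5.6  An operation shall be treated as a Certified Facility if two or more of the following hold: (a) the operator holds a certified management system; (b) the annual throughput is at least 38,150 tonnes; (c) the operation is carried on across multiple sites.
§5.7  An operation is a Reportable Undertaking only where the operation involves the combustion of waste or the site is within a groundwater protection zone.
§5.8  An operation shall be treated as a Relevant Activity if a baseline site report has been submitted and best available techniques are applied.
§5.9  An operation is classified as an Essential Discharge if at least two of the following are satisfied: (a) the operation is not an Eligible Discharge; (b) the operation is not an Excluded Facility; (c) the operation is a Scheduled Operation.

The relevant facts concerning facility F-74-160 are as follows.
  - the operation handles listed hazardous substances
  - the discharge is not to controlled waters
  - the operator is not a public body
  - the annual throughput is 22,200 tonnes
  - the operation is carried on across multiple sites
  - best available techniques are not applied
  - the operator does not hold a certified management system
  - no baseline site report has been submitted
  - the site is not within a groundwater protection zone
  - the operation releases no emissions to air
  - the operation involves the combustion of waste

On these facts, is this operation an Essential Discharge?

Under §5.1: best available techniques are not applied? yes; and the operation does not handle listed hazardous substances? no. So the operation is not an Eligible Discharge.
Under §5.5: the discharge is not to controlled waters? yes; and annual throughput: 22,200 tonnes ≥ 38,150 tonnes? no, so negated condition yes; and the operator does not hold a certified management system? yes. So the operation is a Registered Discharge.
Under §5.6: the operator holds a certified management system? no; annual throughput: 22,200 tonnes ≥ 38,150 tonnes? no; the operation is carried on across multiple sites? yes — 1 of 3 hold (need ≥2) → not satisfied.
Under §5.7: the operation involves the combustion of waste? yes; or the site is within a groundwater protection zone? no. So the operation is a Reportable Undertaking.
Under §5.2: Registered Discharge (§5.5)? yes; not a Certified Facility (§5.6)? yes; Reportable Undertaking (§5.7)? yes — 3 of 3 hold (need ≥2) → satisfied.
Under §5.8: a baseline site report has been submitted? no; and best available techniques are applied? no. So the operation is not a Relevant Activity.
Under §5.4: not a Relevant Activity (§5.8)? yes; and the operator is a public body? no. So the operation is not a Scheduled Operation.
Under §5.9: not an Eligible Discharge (§5.1)? yes; not an Excluded Facility (§5.2)? no; Scheduled Operation (§5.4)? no — 1 of 3 hold (need ≥2) → not satisfied.

No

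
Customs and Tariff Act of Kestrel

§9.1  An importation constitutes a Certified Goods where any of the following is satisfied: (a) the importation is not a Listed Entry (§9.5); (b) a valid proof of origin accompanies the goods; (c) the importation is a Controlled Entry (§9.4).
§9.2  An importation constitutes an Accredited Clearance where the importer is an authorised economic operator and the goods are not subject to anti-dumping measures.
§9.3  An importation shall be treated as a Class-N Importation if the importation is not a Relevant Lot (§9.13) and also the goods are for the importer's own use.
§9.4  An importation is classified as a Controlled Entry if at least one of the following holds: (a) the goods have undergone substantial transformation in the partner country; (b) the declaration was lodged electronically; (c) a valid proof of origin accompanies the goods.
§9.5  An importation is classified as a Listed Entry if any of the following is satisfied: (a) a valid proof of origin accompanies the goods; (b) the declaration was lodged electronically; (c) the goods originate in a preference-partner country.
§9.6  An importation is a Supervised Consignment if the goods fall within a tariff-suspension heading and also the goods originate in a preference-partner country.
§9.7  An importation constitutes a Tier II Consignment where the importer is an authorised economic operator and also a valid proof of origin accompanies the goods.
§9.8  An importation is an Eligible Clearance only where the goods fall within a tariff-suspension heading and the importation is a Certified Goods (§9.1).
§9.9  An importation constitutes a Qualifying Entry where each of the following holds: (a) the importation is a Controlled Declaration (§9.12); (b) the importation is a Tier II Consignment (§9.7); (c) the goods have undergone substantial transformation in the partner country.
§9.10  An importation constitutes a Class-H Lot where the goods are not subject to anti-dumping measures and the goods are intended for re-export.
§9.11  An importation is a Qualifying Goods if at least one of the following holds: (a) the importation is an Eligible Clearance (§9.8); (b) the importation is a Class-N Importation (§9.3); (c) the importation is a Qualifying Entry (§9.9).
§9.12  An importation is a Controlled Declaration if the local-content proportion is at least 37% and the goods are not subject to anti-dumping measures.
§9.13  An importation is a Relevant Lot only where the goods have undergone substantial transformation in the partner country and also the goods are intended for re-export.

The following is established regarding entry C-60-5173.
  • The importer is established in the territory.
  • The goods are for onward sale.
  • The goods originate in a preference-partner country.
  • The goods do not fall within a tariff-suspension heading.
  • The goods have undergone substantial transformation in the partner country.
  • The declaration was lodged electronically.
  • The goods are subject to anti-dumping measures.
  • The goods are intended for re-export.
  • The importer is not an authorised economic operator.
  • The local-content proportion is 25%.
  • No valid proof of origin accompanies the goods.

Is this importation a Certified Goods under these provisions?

Yes

§9.5 — Listed Entry: [a valid proof of origin accompanies the goods? no] OR [the declaration was lodged electronically? yes] OR [the goods originate in a preference-partner country? yes] → satisfied.
§9.4 — Controlled Entry: [the goods have undergone substantial transformation in the partner country? yes] OR [the declaration was lodged electronically? yes] OR [a valid proof of origin accompanies the goods? no] → satisfied.
§9.1 — Certified Goods: [not a Listed Entry (§9.5)? no] OR [a valid proof of origin accompanies the goods? no] OR [Controlled Entry (§9.4)? yes] → satisfied.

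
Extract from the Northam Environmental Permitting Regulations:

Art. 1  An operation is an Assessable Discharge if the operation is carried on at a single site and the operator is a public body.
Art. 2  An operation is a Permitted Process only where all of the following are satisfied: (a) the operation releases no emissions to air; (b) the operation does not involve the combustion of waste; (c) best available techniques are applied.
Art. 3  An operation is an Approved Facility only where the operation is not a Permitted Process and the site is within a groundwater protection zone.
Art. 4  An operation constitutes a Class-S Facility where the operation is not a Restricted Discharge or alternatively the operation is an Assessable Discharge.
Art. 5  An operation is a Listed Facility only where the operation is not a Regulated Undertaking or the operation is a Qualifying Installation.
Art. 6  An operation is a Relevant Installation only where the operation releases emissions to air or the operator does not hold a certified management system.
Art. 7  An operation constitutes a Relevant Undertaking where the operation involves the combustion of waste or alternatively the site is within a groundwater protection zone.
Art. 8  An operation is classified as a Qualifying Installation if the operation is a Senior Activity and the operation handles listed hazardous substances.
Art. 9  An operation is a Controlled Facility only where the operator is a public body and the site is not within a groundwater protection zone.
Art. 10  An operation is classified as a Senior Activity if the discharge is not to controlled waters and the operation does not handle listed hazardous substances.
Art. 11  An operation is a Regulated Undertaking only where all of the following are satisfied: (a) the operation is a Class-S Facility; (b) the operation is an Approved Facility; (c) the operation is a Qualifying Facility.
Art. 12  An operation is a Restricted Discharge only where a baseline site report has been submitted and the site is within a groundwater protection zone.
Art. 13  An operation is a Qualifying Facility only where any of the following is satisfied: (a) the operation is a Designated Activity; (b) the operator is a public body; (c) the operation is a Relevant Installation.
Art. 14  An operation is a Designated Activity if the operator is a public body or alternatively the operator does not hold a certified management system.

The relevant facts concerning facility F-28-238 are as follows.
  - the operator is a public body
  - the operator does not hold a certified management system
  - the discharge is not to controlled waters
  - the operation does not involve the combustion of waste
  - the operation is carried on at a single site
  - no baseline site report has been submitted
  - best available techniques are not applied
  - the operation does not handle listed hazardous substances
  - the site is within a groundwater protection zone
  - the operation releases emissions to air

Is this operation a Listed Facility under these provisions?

Under article 12: a baseline site report has been submitted? no; and the site is within a groundwater protection zone? yes. So the operation is not a Restricted Discharge.
Under article 1: the operation is carried on at a single site? yes; and the operator is a public body? yes. So the operation is an Assessable Discharge.
Under article 4: not a Restricted Discharge (article 12)? yes; or Assessable Discharge (article 1)? yes. So the operation is a Class-S Facility.
Under article 2: the operation releases no emissions to air? no; and the operation does not involve the combustion of waste? yes; and best available techniques are applied? no. So the operation is not a Permitted Process.
Under article 3: not a Permitted Process (article 2)? yes; and the site is within a groundwater protection zone? yes. So the operation is an Approved Facility.
Under article 14: the operator is a public body? yes; or the operator does not hold a certified management system? yes. So the operation is a Designated Activity.
Under article 6: the operation releases emissions to air? yes; or the operator does not hold a certified management system? yes. So the operation is a Relevant Installation.
Under article 13: Designated Activity (article 14)? yes; or the operator is a public body? yes; or Relevant Installation (article 6)? yes. So the operation is a Qualifying Facility.
Under article 11: Class-S Facility (article 4)? yes; and Approved Facility (article 3)? yes; and Qualifying Facility (article 13)? yes. So the operation is a Regulated Undertaking.
Under article 10: the discharge is not to controlled waters? yes; and the operation does not handle listed hazardous substances? yes. So the operation is a Senior Activity.
Under article 8: Senior Activity (article 10)? yes; and the operation handles listed hazardous substances? no. So the operation is not a Qualifying Installation.
Under article 5: not a Regulated Undertaking (article 11)? no; or Qualifying Installation (article 8)? no. So the operation is not a Listed Facility.

No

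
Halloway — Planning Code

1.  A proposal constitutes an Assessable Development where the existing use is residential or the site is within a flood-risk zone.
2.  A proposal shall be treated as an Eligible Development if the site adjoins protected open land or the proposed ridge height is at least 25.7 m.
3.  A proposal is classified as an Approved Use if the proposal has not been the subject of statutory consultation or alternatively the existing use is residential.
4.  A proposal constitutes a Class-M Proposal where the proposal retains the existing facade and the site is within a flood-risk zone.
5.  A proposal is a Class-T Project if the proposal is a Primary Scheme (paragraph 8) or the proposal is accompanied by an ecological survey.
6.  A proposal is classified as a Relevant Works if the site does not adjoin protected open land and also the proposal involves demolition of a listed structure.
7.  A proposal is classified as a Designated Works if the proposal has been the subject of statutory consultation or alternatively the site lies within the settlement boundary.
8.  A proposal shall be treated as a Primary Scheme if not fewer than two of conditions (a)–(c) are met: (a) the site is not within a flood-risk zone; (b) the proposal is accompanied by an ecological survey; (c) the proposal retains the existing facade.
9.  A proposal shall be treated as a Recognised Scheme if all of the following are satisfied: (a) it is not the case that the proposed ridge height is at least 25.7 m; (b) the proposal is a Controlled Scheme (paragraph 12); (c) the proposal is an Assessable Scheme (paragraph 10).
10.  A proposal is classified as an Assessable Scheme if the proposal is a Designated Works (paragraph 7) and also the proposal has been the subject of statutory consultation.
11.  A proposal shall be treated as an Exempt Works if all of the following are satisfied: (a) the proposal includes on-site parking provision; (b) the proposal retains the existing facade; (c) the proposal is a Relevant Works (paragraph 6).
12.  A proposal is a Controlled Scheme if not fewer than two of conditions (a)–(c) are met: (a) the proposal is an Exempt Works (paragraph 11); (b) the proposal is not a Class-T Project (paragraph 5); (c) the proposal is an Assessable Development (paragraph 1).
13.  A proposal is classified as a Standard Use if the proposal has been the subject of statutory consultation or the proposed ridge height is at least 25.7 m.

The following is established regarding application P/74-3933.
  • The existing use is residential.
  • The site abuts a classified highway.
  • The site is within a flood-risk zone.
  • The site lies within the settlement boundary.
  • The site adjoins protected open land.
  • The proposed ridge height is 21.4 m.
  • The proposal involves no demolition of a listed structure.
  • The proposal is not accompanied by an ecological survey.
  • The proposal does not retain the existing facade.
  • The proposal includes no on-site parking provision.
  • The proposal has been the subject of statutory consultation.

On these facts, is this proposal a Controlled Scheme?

Yes

Under paragraph 6: the site does not adjoin protected open land? no; and the proposal involves demolition of a listed structure? no. So the proposal is not a Relevant Works.
Under paragraph 11: the proposal includes on-site parking provision? no; and the proposal retains the existing facade? no; and Relevant Works (paragraph 6)? no. So the proposal is not an Exempt Works.
Under paragraph 8: the site is not within a flood-risk zone? no; the proposal is accompanied by an ecological survey? no; the proposal retains the existing facade? no — 0 of 3 hold (need ≥2) → not satisfied.
Under paragraph 5: Primary Scheme (paragraph 8)? no; or the proposal is accompanied by an ecological survey? no. So the proposal is not a Class-T Project.
Under paragraph 1: the existing use is residential? yes; or the site is within a flood-risk zone? yes. So the proposal is an Assessable Development.
Under paragraph 12: Exempt Works (paragraph 11)? no; not a Class-T Project (paragraph 5)? yes; Assessable Development (paragraph 1)? yes — 2 of 3 hold (need ≥2) → satisfied.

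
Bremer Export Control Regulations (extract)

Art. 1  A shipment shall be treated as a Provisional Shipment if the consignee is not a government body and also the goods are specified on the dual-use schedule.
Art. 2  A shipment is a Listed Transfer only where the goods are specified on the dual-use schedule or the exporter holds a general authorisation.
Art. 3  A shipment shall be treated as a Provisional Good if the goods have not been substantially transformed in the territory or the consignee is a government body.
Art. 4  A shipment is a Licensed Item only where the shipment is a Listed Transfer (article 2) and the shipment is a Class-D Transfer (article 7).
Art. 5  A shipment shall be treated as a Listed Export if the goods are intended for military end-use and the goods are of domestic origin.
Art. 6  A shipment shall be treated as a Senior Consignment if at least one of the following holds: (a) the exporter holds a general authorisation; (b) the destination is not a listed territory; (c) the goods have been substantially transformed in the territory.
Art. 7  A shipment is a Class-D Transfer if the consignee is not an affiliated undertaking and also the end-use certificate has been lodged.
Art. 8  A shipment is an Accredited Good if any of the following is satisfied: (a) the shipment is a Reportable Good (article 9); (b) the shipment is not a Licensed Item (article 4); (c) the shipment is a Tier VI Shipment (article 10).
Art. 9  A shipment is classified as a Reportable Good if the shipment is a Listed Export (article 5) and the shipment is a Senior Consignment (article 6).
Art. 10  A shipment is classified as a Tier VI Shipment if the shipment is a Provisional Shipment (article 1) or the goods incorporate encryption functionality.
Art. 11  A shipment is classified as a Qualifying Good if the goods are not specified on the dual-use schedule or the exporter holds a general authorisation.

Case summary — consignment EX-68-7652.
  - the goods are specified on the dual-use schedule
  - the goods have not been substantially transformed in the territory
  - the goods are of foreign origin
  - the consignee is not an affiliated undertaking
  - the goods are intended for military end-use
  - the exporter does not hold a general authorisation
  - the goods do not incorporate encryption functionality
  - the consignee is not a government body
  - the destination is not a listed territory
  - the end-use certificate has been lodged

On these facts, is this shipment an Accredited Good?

Yes

Under article 5: the goods are intended for military end-use? yes; and the goods are of domestic origin? no. So the shipment is not a Listed Export.
Under article 6: the exporter holds a general authorisation? no; or the destination is not a listed territory? yes; or the goods have been substantially transformed in the territory? no. So the shipment is a Senior Consignment.
Under article 9: Listed Export (article 5)? no; and Senior Consignment (article 6)? yes. So the shipment is not a Reportable Good.
Under article 2: the goods are specified on the dual-use schedule? yes; or the exporter holds a general authorisation? no. So the shipment is a Listed Transfer.
Under article 7: the consignee is not an affiliated undertaking? yes; and the end-use certificate has been lodged? yes. So the shipment is a Class-D Transfer.
Under article 4: Listed Transfer (article 2)? yes; and Class-D Transfer (article 7)? yes. So the shipment is a Licensed Item.
Under article 1: the consignee is not a government body? yes; and the goods are specified on the dual-use schedule? yes. So the shipment is a Provisional Shipment.
Under article 10: Provisional Shipment (article 1)? yes; or the goods incorporate encryption functionality? no. So the shipment is a Tier VI Shipment.
Under article 8: Reportable Good (article 9)? no; or not a Licensed Item (article 4)? no; or Tier VI Shipment (article 10)? yes. So the shipment is an Accredited Good.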